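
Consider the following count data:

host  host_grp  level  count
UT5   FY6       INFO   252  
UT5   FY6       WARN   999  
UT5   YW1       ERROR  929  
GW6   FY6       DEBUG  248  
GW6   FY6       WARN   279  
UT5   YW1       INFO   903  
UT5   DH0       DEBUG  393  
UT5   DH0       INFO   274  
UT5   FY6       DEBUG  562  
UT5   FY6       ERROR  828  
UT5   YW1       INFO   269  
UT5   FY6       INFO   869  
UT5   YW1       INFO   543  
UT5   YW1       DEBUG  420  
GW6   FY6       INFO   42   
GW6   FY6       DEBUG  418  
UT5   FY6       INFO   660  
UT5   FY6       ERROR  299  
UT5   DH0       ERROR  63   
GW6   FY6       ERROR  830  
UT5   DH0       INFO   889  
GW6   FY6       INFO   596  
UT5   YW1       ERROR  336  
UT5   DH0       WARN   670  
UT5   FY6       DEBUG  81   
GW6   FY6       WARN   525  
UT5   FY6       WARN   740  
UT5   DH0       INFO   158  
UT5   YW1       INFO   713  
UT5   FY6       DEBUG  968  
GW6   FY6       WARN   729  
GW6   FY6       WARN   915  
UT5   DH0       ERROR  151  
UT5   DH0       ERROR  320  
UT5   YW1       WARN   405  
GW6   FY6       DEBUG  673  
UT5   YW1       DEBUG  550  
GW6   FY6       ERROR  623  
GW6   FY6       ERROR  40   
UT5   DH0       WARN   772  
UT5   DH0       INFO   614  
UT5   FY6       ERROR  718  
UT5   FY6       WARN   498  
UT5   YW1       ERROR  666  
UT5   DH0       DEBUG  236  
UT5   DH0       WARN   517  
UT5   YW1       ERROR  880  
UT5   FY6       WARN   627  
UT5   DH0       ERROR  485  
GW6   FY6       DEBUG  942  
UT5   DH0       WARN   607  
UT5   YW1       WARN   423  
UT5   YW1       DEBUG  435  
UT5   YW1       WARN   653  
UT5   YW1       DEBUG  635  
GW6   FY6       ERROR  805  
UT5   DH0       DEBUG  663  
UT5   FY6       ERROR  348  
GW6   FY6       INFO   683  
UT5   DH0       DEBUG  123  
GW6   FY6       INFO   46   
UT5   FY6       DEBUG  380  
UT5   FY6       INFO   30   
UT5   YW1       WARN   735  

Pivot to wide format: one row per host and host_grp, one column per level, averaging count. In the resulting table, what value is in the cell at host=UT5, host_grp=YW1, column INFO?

607

Rows with host=UT5, host_grp=YW1 and level=INFO: count values are 903, 269, 543, 713.
(903 + 269 + 543 + 713) / 4 = 607.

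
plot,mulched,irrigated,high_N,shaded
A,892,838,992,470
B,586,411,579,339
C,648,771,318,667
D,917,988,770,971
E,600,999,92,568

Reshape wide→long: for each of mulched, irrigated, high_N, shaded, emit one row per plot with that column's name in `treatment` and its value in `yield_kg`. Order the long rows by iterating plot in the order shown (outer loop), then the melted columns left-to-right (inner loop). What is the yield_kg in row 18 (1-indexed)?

20 rows total (5 × 4). Row 18: index ⌊(18-1)/4⌋ = 4 into plot → E; (18-1) mod 4 = 1 into the melted columns → irrigated.
So row 18 is (E, irrigated, 999); yield_kg = 999.

999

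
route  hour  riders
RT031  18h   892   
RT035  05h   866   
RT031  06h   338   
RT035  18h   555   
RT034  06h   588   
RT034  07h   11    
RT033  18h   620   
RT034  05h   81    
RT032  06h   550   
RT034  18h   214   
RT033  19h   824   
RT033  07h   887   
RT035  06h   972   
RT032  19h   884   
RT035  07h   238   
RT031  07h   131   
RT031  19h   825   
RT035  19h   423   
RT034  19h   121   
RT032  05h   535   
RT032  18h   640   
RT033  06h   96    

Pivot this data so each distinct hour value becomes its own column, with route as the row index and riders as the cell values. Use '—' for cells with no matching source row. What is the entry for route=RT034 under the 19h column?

121

The long row with route=RT034, hour=19h has riders=121.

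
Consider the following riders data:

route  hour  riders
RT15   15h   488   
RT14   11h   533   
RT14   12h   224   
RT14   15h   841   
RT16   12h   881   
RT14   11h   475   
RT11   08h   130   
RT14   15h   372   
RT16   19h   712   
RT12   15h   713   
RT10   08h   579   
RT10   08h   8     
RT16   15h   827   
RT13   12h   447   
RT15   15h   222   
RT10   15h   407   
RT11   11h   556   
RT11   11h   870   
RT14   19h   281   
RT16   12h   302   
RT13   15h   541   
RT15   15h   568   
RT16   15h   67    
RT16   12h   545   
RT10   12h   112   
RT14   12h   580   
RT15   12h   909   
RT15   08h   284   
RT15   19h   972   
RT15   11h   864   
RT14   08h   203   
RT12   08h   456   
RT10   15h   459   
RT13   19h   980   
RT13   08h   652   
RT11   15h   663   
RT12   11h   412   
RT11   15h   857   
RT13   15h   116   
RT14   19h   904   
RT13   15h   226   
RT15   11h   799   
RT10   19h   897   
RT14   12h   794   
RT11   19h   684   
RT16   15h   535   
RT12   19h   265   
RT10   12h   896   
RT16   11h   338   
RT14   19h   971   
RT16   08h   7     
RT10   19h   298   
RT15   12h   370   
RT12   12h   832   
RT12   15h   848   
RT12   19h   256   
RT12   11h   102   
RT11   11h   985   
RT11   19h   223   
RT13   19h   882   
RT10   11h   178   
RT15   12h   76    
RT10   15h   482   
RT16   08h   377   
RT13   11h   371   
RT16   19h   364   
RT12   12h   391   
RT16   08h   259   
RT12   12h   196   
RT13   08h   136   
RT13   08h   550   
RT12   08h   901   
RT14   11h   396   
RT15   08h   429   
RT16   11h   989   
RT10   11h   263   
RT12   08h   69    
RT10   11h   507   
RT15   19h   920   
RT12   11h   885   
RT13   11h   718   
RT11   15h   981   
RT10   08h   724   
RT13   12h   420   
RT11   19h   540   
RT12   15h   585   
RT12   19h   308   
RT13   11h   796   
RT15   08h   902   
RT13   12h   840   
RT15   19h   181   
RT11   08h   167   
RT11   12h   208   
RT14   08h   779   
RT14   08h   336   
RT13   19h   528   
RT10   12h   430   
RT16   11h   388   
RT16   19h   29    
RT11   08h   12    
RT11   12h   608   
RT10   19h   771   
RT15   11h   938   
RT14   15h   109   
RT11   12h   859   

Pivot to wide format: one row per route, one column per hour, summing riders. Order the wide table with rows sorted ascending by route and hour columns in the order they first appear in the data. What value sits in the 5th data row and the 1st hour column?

With rows sorted ascending by route, row 5 is route=RT14. hour columns in first-appearance order: 15h, 11h, 12h, 08h, 19h; column 1 is 15h.
Long rows with route=RT14, hour=15h: 841 + 372 + 109 = 1322.

1322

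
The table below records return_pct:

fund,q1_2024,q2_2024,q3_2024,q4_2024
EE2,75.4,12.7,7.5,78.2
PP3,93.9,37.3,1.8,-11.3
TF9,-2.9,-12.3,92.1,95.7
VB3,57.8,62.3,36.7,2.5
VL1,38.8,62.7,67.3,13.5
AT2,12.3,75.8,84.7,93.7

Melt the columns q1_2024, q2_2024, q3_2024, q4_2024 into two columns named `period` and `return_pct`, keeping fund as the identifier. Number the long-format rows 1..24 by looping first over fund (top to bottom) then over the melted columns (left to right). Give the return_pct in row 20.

13.5

24 rows total (6 × 4). Row 20: index ⌊(20-1)/4⌋ = 4 into fund → VL1; (20-1) mod 4 = 3 into the melted columns → q4_2024.
So row 20 is (VL1, q4_2024, 13.5); return_pct = 13.5.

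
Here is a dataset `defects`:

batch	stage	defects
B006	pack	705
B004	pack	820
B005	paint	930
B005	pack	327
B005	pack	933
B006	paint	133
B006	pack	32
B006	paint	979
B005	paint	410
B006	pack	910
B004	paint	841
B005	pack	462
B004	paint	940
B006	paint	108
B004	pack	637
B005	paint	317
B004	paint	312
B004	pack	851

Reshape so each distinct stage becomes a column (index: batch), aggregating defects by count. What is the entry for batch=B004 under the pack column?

Rows with batch=B004 and stage=pack: defects values are 820, 637, 851.
3 rows match — count = 3.

3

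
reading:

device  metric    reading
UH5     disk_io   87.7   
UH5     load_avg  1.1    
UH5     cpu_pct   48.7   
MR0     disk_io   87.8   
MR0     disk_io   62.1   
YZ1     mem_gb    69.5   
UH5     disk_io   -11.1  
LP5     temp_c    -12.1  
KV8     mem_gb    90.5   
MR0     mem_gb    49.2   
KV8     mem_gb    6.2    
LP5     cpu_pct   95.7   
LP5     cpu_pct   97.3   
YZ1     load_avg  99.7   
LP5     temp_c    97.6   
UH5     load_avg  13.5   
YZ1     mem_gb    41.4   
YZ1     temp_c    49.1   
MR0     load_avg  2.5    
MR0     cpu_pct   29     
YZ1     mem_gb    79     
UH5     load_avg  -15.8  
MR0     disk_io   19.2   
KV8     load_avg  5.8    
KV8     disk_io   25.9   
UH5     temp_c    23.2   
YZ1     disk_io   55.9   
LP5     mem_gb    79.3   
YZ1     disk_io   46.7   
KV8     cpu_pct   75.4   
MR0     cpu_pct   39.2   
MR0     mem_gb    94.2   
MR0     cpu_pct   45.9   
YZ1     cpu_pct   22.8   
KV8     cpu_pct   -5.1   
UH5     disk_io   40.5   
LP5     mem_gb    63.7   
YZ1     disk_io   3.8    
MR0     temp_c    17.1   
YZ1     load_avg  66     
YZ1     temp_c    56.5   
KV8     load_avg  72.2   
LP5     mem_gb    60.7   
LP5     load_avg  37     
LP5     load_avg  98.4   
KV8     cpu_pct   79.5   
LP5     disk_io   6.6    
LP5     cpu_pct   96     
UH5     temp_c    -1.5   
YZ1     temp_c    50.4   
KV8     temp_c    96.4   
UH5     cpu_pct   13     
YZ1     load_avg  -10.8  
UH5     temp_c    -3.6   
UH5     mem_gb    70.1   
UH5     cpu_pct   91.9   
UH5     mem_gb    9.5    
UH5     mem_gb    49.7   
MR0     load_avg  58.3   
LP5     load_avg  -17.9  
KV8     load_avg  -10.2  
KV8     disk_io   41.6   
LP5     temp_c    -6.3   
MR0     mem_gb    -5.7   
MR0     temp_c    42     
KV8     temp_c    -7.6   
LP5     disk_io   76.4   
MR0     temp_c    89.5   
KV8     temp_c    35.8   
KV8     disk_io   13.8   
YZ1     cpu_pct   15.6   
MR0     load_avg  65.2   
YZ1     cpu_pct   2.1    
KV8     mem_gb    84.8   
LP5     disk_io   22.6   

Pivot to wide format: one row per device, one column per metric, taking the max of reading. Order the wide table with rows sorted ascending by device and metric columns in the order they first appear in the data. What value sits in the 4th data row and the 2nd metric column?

13.5

With rows sorted ascending by device, row 4 is device=UH5. metric columns in first-appearance order: disk_io, load_avg, cpu_pct, mem_gb, temp_c; column 2 is load_avg.
Long rows with device=UH5, metric=load_avg: max(1.1, 13.5, -15.8) = 13.5.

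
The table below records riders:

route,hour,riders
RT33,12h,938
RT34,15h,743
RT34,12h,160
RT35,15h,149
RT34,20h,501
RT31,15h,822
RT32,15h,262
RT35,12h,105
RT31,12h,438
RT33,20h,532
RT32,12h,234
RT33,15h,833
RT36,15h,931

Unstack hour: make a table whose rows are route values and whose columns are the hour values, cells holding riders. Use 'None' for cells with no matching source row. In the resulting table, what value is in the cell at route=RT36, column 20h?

No long-format row has route=RT36 and hour=20h, so the cell is None.

None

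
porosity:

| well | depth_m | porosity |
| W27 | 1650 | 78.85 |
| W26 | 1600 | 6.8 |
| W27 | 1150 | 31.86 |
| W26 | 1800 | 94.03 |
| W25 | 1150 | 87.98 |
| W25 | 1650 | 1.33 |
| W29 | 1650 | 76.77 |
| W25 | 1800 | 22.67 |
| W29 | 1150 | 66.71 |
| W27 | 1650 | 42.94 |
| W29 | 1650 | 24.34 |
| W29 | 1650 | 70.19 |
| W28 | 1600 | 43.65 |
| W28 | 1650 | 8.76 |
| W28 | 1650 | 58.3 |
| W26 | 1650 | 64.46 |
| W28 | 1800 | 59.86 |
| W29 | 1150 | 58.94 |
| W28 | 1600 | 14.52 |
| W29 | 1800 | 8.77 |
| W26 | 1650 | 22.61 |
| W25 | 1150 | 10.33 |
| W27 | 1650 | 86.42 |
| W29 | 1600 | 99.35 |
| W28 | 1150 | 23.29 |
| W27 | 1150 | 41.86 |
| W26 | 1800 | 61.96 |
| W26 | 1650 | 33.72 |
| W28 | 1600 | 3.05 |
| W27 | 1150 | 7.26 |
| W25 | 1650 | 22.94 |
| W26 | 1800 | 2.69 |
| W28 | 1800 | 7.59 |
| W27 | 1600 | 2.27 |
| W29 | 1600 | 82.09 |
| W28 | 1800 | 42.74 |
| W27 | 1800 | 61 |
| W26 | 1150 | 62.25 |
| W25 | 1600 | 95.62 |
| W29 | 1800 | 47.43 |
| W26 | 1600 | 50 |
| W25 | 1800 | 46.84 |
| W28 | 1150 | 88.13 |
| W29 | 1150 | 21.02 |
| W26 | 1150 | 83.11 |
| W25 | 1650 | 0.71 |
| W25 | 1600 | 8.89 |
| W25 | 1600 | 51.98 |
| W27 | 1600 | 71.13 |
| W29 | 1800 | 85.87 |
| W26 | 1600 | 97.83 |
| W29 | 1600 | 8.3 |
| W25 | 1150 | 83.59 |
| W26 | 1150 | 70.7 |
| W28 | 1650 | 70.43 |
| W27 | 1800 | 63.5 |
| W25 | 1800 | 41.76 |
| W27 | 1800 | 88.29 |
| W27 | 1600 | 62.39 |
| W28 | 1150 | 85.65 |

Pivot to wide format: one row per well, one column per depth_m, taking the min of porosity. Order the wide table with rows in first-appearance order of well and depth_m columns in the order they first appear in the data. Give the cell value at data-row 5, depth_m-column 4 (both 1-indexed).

With rows in first-appearance order of well, row 5 is well=W28. depth_m columns in first-appearance order: 1650, 1600, 1150, 1800; column 4 is 1800.
Long rows with well=W28, depth_m=1800: min(59.86, 7.59, 42.74) = 7.59.

7.59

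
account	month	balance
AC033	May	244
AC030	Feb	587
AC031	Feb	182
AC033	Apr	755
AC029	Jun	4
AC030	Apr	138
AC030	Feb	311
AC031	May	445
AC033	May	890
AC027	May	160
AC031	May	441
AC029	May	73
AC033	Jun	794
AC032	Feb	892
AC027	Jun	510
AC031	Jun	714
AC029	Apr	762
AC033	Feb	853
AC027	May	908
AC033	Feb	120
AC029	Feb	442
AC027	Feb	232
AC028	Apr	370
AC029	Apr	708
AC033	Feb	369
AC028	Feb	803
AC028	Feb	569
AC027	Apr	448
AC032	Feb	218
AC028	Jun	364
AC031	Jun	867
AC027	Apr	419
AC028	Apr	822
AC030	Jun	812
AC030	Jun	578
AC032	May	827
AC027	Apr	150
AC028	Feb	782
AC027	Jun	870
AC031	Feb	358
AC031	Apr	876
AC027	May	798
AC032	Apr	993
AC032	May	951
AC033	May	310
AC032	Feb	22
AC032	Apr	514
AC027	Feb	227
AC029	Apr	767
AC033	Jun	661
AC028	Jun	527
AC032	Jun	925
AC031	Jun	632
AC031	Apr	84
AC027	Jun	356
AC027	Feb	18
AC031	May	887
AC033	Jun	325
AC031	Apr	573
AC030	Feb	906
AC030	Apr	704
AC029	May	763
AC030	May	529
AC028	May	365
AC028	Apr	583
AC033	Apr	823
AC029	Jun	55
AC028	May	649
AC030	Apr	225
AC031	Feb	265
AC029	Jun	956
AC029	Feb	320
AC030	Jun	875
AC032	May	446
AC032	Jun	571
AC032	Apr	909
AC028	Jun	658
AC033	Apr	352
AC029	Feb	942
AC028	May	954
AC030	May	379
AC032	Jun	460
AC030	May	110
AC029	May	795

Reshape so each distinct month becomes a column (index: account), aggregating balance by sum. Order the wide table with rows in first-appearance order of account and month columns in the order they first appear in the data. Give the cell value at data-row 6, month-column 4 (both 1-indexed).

With rows in first-appearance order of account, row 6 is account=AC032. month columns in first-appearance order: May, Feb, Apr, Jun; column 4 is Jun.
Long rows with account=AC032, month=Jun: 925 + 571 + 460 = 1956.

1956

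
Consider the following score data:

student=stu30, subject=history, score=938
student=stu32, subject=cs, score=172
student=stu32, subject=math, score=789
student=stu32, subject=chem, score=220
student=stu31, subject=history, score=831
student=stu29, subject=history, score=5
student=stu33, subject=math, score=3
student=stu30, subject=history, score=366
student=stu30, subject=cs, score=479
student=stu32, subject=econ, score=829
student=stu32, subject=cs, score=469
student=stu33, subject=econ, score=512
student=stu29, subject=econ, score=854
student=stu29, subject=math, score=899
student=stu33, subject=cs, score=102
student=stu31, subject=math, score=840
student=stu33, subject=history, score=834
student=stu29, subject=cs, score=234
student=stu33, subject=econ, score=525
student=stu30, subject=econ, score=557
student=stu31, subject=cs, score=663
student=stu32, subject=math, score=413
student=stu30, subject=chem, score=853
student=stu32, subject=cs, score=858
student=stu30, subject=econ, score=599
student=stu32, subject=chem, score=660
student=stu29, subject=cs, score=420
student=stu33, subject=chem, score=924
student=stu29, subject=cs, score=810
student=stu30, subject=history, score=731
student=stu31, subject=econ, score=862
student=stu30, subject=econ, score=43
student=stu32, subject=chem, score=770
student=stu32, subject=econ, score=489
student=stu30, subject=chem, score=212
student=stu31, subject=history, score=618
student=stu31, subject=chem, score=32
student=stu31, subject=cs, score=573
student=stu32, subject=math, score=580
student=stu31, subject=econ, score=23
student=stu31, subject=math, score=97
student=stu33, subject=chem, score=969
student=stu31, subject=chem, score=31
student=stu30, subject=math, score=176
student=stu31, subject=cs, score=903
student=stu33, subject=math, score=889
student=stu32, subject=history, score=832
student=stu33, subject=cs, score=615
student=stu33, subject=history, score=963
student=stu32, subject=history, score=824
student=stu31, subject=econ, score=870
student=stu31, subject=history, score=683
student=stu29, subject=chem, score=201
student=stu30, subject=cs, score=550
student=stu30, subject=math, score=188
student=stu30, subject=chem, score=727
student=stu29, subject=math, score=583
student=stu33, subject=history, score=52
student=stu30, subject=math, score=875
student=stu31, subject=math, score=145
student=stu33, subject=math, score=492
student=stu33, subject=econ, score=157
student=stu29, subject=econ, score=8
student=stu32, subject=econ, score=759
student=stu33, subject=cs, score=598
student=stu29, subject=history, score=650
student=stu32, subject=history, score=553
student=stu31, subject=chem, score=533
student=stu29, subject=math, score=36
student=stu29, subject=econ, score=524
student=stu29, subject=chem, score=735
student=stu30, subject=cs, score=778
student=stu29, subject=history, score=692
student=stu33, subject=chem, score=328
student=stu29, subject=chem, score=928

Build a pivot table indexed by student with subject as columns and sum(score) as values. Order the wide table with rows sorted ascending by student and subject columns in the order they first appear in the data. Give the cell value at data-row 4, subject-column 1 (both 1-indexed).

2209

With rows sorted ascending by student, row 4 is student=stu32. subject columns in first-appearance order: history, cs, math, chem, econ; column 1 is history.
Long rows with student=stu32, subject=history: 832 + 824 + 553 = 2209.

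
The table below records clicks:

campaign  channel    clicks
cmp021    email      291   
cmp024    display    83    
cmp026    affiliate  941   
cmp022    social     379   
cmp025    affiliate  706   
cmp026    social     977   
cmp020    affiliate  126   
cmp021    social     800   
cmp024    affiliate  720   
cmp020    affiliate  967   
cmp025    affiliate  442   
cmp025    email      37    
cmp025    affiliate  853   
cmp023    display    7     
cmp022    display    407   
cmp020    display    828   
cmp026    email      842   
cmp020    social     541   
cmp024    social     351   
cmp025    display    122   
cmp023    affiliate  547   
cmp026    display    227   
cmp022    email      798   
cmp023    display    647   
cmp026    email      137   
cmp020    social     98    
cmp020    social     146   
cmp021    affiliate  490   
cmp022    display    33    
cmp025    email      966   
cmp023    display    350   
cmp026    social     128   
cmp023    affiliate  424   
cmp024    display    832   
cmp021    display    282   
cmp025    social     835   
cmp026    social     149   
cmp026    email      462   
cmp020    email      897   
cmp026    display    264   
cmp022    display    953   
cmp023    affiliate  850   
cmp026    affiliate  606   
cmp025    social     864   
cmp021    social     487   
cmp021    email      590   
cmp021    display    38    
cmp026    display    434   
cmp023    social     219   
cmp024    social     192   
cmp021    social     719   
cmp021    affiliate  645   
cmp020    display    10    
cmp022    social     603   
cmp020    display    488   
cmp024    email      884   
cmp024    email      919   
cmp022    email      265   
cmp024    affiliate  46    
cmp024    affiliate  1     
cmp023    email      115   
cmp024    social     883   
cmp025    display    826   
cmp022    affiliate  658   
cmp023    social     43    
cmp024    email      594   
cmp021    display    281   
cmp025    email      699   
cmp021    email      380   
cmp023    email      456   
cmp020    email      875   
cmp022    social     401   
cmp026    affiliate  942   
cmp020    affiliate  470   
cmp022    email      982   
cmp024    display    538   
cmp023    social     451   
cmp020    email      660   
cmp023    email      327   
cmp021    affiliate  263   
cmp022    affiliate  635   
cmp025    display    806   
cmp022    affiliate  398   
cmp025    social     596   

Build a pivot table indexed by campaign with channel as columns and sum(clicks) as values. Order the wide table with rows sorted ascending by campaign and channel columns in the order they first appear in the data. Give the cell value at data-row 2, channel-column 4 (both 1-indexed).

2006

With rows sorted ascending by campaign, row 2 is campaign=cmp021. channel columns in first-appearance order: email, display, affiliate, social; column 4 is social.
Long rows with campaign=cmp021, channel=social: 800 + 487 + 719 = 2006.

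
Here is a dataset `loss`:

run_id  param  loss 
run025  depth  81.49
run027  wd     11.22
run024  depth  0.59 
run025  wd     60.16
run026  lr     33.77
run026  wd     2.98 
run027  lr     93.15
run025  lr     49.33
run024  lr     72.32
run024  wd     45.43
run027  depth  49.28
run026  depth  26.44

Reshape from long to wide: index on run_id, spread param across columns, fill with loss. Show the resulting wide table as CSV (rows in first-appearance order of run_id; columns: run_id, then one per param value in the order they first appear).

Columns: run_id plus the 3 distinct param values (depth, wd, lr).
For example, row run025 column depth takes loss=81.49 from the long row (run025, depth).

run_id,depth,wd,lr
run025,81.49,60.16,49.33
run027,49.28,11.22,93.15
run024,0.59,45.43,72.32
run026,26.44,2.98,33.77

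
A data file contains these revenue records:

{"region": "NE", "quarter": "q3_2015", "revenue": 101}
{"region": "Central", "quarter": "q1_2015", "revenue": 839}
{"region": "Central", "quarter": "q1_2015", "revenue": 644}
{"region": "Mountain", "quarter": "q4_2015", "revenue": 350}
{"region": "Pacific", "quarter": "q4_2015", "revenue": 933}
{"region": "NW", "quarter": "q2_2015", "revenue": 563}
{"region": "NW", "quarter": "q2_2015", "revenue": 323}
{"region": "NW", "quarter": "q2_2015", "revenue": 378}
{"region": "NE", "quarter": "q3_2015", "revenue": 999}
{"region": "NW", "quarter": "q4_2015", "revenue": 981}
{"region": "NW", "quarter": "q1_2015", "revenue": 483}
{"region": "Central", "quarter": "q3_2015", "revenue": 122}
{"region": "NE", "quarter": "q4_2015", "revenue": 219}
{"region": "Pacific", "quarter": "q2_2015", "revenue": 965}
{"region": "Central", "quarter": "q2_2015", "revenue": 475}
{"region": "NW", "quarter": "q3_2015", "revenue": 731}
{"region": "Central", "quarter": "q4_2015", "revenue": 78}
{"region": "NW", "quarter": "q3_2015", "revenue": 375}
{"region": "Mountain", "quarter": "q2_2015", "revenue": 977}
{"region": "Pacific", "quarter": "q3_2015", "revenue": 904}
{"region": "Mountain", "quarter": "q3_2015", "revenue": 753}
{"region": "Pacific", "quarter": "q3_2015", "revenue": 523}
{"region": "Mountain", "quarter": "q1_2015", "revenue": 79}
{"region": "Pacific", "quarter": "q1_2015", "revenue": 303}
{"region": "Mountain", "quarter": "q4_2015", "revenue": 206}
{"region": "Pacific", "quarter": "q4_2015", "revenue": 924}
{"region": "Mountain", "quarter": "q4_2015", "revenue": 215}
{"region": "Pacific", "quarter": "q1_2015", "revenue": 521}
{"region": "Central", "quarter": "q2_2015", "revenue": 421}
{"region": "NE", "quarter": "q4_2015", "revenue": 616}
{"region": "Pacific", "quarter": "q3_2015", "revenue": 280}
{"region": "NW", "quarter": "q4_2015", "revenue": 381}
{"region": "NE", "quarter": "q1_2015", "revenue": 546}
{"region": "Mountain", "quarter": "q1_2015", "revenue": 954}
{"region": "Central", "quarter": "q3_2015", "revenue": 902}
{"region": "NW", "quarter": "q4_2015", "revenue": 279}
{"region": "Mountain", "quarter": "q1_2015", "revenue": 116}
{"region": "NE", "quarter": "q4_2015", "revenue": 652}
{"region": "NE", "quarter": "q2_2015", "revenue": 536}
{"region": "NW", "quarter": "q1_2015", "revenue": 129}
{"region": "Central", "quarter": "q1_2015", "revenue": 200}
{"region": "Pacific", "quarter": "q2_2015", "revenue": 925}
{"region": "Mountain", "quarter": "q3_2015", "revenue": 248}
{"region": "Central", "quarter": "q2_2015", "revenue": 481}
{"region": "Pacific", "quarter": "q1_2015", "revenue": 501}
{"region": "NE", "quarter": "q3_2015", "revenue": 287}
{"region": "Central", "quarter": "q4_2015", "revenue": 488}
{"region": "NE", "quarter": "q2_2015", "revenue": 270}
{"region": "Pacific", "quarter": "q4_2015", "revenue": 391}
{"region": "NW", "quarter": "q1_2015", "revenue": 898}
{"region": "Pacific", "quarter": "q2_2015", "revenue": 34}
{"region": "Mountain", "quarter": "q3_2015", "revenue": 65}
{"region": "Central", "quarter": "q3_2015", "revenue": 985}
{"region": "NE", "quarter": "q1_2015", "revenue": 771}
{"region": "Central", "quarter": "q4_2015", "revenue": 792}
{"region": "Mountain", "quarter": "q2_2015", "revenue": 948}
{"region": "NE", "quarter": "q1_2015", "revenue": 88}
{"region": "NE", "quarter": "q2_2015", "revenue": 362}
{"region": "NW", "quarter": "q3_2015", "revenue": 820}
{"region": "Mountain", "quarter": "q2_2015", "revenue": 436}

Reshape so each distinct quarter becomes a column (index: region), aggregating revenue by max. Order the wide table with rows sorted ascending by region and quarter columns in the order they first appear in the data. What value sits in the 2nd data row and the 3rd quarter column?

350

With rows sorted ascending by region, row 2 is region=Mountain. quarter columns in first-appearance order: q3_2015, q1_2015, q4_2015, q2_2015; column 3 is q4_2015.
Long rows with region=Mountain, quarter=q4_2015: max(350, 206, 215) = 350.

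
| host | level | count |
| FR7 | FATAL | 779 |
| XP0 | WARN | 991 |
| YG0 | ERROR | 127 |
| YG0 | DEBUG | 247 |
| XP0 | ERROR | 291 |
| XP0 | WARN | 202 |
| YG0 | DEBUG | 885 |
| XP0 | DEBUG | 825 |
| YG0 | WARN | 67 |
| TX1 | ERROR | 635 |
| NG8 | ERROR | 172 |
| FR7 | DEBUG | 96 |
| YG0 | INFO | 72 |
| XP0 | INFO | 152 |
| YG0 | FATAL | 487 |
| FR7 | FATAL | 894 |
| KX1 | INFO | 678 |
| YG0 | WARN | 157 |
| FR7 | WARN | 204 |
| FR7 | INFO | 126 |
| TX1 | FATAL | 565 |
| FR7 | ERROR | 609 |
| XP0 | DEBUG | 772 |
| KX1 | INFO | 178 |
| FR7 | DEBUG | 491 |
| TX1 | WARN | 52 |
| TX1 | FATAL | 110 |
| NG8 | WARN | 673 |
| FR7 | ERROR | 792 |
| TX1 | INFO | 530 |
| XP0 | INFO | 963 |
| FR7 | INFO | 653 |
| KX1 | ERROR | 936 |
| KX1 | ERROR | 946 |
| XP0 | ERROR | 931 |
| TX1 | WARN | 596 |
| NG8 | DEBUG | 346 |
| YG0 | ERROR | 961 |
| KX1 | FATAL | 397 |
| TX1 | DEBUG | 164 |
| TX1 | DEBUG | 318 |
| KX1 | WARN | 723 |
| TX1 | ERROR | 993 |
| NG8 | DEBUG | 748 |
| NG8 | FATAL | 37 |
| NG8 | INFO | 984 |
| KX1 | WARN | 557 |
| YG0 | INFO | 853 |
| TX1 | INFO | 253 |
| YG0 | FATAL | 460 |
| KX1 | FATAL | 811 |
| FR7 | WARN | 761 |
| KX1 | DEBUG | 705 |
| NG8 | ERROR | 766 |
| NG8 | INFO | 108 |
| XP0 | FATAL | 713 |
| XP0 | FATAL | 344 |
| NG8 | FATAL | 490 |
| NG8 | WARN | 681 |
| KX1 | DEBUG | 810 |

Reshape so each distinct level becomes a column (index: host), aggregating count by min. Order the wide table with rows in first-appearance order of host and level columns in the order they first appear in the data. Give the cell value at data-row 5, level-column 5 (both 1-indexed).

With rows in first-appearance order of host, row 5 is host=NG8. level columns in first-appearance order: FATAL, WARN, ERROR, DEBUG, INFO; column 5 is INFO.
Long rows with host=NG8, level=INFO: min(984, 108) = 108.

108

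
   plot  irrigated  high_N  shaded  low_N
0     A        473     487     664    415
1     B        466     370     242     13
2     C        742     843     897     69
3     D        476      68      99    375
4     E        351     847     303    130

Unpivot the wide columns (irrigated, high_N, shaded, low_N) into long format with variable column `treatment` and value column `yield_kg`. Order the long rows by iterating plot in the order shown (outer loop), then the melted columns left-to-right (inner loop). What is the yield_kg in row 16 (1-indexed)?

375

20 rows total (5 × 4). Row 16: index ⌊(16-1)/4⌋ = 3 into plot → D; (16-1) mod 4 = 3 into the melted columns → low_N.
So row 16 is (D, low_N, 375); yield_kg = 375.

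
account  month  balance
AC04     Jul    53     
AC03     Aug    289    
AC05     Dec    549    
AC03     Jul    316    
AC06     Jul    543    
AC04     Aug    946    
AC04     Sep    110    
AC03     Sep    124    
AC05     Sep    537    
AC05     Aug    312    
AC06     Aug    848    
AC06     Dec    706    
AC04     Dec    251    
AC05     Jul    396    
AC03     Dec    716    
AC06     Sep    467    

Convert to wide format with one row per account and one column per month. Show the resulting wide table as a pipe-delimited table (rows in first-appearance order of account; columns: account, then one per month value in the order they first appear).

Columns: account plus the 4 distinct month values (Jul, Aug, Dec, Sep).
For example, row AC04 column Jul takes balance=53 from the long row (AC04, Jul).

| account | Jul | Aug | Dec | Sep |
| AC04 | 53 | 946 | 251 | 110 |
| AC03 | 316 | 289 | 716 | 124 |
| AC05 | 396 | 312 | 549 | 537 |
| AC06 | 543 | 848 | 706 | 467 |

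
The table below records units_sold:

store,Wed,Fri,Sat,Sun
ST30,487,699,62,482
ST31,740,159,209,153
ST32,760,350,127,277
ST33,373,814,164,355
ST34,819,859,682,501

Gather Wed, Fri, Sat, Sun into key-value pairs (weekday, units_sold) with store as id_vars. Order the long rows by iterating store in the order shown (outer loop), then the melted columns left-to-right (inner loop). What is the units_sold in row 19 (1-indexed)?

20 rows total (5 × 4). Row 19: index ⌊(19-1)/4⌋ = 4 into store → ST34; (19-1) mod 4 = 2 into the melted columns → Sat.
So row 19 is (ST34, Sat, 682); units_sold = 682.

682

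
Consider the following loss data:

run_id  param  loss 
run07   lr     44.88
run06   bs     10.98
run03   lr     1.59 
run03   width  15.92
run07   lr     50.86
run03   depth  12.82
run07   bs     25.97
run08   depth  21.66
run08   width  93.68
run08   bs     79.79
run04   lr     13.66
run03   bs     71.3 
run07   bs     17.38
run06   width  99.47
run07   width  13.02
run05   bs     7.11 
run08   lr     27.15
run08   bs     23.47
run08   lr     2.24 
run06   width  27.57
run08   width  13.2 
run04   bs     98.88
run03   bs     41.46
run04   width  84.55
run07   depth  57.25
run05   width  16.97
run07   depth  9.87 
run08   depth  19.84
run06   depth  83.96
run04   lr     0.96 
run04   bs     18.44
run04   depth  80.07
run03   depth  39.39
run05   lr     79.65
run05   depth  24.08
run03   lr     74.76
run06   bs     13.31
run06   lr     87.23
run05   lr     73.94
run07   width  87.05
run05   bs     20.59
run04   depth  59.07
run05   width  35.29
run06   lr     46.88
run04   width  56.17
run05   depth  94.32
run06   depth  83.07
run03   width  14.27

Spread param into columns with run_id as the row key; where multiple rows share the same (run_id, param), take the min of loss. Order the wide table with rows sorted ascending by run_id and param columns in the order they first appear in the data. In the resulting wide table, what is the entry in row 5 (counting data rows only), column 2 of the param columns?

17.38

With rows sorted ascending by run_id, row 5 is run_id=run07. param columns in first-appearance order: lr, bs, width, depth; column 2 is bs.
Long rows with run_id=run07, param=bs: min(25.97, 17.38) = 17.38.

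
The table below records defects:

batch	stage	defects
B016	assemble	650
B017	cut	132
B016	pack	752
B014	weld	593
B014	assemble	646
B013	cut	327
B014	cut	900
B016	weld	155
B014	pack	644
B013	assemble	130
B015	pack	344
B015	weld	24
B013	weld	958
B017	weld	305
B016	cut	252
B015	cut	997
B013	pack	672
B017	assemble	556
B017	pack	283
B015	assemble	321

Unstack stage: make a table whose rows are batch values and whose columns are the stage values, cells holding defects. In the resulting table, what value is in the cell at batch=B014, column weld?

593

Wide layout: rows indexed by batch, columns are the 4 distinct stage values (assemble, cut, pack, weld).
Cell (batch=B014, stage=weld) draws from the long row where batch=B014 and stage=weld, which has defects=593.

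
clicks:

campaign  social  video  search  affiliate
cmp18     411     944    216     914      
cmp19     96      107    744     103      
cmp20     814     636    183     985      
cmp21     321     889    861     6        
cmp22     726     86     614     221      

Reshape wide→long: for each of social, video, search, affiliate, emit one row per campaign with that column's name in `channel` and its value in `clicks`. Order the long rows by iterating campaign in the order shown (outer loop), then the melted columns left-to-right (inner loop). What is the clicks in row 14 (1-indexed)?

20 rows total (5 × 4). Row 14: index ⌊(14-1)/4⌋ = 3 into campaign → cmp21; (14-1) mod 4 = 1 into the melted columns → video.
So row 14 is (cmp21, video, 889); clicks = 889.

889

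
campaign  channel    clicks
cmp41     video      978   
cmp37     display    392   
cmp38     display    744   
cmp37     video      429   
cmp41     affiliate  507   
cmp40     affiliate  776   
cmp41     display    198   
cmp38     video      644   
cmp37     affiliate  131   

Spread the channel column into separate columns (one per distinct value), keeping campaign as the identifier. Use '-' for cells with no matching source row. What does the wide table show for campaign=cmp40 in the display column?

No long-format row has campaign=cmp40 and channel=display, so the cell is -.

-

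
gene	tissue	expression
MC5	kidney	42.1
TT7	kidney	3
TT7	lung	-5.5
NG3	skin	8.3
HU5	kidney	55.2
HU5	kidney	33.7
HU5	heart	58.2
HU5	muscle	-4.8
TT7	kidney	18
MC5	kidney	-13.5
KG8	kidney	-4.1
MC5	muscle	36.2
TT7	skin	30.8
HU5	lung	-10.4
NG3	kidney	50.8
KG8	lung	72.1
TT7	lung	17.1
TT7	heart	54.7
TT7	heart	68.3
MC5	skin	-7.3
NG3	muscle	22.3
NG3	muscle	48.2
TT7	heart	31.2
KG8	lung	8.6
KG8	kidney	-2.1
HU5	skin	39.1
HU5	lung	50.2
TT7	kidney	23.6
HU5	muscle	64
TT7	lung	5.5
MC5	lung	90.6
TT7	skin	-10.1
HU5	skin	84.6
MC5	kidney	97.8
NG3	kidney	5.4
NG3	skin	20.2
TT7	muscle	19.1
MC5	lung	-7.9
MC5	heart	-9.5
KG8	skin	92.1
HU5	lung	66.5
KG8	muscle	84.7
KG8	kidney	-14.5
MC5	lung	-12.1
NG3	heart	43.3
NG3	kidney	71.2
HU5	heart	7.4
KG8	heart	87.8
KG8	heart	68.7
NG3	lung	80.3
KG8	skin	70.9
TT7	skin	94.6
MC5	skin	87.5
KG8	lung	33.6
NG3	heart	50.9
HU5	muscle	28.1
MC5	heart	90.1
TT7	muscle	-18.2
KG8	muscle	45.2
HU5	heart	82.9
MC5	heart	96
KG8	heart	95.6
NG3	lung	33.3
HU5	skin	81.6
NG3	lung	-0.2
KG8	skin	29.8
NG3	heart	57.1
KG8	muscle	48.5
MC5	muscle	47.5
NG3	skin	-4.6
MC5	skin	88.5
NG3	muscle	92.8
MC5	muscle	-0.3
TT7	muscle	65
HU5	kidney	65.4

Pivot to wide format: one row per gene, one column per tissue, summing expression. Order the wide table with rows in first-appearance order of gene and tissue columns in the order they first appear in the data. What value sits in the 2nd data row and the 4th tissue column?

154.2

With rows in first-appearance order of gene, row 2 is gene=TT7. tissue columns in first-appearance order: kidney, lung, skin, heart, muscle; column 4 is heart.
Long rows with gene=TT7, tissue=heart: 54.7 + 68.3 + 31.2 = 154.2.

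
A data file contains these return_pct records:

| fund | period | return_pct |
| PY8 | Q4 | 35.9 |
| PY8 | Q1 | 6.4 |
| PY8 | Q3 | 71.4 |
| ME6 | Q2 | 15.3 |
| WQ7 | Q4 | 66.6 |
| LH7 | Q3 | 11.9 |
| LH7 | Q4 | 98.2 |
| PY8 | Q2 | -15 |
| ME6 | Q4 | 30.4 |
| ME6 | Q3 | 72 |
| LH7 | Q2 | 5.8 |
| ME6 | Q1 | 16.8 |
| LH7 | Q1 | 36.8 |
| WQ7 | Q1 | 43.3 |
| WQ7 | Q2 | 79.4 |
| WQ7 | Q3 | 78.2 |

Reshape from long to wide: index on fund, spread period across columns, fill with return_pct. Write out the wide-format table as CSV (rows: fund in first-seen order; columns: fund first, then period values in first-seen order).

fund,Q4,Q1,Q3,Q2
PY8,35.9,6.4,71.4,-15
ME6,30.4,16.8,72,15.3
WQ7,66.6,43.3,78.2,79.4
LH7,98.2,36.8,11.9,5.8

Columns: fund plus the 4 distinct period values (Q4, Q1, Q3, Q2).
For example, row PY8 column Q4 takes return_pct=35.9 from the long row (PY8, Q4).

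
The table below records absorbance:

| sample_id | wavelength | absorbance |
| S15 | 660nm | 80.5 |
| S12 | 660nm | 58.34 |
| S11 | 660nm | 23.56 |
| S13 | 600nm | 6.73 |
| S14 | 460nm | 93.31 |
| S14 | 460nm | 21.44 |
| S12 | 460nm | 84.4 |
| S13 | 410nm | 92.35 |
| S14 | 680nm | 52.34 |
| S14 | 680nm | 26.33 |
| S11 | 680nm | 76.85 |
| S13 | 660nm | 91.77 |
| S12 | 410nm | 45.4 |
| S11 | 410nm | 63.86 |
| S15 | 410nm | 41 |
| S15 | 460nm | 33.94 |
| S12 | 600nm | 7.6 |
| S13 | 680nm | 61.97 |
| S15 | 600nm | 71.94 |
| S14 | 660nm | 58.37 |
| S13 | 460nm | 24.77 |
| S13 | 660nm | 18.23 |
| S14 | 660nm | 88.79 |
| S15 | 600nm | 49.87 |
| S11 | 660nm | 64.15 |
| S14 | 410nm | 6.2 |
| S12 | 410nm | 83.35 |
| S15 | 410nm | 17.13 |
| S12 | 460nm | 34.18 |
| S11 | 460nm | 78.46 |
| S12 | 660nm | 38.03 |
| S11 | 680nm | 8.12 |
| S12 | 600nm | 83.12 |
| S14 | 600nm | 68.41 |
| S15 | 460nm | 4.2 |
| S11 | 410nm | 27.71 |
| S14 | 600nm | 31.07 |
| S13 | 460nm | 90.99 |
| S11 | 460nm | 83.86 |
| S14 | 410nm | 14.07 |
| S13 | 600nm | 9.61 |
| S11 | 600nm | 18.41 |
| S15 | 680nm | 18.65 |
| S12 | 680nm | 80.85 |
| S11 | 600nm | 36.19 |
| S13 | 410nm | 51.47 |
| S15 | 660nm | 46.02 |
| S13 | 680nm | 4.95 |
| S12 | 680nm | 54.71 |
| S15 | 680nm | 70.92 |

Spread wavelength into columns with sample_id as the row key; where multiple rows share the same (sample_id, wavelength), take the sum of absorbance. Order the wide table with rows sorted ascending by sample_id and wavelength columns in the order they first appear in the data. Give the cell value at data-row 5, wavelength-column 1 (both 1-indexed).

With rows sorted ascending by sample_id, row 5 is sample_id=S15. wavelength columns in first-appearance order: 660nm, 600nm, 460nm, 410nm, 680nm; column 1 is 660nm.
Long rows with sample_id=S15, wavelength=660nm: 80.5 + 46.02 = 126.52.

126.52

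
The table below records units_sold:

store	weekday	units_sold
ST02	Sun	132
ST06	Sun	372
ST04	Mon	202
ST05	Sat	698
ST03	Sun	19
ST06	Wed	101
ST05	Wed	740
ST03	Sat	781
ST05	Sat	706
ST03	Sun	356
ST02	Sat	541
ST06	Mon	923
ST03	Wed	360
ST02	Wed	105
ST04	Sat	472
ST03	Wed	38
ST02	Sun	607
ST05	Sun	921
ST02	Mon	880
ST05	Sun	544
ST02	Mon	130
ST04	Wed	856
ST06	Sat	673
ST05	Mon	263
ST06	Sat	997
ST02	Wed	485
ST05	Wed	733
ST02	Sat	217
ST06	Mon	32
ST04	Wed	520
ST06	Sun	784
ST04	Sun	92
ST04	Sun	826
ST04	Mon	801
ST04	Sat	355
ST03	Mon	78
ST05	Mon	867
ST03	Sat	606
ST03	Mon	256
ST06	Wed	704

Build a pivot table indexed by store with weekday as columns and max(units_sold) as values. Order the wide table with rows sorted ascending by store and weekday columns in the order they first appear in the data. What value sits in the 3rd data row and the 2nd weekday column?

801

With rows sorted ascending by store, row 3 is store=ST04. weekday columns in first-appearance order: Sun, Mon, Sat, Wed; column 2 is Mon.
Long rows with store=ST04, weekday=Mon: max(202, 801) = 801.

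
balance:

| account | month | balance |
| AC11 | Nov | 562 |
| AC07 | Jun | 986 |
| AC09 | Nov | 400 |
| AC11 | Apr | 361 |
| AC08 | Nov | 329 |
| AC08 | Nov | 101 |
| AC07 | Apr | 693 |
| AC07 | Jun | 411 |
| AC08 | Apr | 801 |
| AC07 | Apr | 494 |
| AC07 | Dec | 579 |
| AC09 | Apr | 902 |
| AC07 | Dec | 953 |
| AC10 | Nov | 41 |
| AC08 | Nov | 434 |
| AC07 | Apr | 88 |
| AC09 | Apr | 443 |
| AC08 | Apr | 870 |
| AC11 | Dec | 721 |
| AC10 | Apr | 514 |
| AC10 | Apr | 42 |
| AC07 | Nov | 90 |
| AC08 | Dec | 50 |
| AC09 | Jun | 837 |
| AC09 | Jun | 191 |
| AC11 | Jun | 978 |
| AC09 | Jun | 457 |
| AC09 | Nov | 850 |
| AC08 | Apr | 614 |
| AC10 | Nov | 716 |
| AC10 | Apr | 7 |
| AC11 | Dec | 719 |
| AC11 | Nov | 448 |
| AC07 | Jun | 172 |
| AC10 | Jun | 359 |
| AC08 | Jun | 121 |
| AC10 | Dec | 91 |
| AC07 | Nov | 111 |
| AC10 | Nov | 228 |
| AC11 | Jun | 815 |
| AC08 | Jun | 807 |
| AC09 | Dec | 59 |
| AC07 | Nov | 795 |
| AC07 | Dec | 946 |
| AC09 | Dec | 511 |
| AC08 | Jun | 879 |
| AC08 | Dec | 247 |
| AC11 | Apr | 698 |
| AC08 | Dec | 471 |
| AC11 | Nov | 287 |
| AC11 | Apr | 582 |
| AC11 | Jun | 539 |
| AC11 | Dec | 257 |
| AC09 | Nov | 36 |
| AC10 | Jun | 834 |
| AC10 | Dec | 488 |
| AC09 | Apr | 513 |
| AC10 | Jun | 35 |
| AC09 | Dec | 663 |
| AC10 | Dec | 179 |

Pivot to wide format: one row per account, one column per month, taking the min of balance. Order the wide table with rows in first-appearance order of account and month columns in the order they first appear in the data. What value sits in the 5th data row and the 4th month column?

91

With rows in first-appearance order of account, row 5 is account=AC10. month columns in first-appearance order: Nov, Jun, Apr, Dec; column 4 is Dec.
Long rows with account=AC10, month=Dec: min(91, 488, 179) = 91.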